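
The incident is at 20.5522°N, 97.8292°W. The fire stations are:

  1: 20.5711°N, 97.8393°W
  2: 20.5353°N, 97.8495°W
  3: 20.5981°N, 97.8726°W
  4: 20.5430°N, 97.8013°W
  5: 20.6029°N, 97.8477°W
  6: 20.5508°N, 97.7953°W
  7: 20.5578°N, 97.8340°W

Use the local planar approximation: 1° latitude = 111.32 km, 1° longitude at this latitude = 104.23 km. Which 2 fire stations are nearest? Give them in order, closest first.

Distances from 20.5522°N, 97.8292°W:
1: 2.3526 km
2: 2.8313 km
3: 6.8243 km
4: 3.0831 km
5: 5.9642 km
6: 3.5368 km
7: 0.7993 km
Sorted: 7 (0.7993 km) < 1 (2.3526 km) < 2 (2.8313 km) < 4 (3.0831 km) < …

7, 1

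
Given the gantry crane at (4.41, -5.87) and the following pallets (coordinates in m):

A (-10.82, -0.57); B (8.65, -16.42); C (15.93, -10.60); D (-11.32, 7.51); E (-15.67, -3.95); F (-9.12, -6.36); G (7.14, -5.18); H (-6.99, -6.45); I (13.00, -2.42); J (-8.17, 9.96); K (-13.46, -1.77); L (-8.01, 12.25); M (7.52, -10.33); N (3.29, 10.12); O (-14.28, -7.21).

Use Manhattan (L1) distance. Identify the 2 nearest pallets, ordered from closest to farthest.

Distances from (4.41, -5.87):
A: 20.53 m
B: 14.79 m
C: 16.25 m
D: 29.11 m
E: 22.00 m
F: 14.02 m
G: 3.42 m
H: 11.98 m
I: 12.04 m
J: 28.41 m
K: 21.97 m
L: 30.54 m
M: 7.57 m
N: 17.11 m
O: 20.03 m
Sorted: G (3.42 m) < M (7.57 m) < H (11.98 m) < I (12.04 m) < …

G, M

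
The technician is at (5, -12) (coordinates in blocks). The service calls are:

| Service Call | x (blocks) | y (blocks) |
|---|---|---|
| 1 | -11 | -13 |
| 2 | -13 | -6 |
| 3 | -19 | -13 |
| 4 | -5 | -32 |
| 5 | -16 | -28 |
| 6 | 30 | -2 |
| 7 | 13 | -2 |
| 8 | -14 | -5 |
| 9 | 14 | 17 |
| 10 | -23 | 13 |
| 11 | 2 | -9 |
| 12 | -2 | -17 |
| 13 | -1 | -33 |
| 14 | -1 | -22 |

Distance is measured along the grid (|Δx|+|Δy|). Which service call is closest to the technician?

11

Distances from (5, -12):
1: 17 blocks
2: 24 blocks
3: 25 blocks
4: 30 blocks
5: 37 blocks
6: 35 blocks
7: 18 blocks
8: 26 blocks
9: 38 blocks
10: 53 blocks
11: 6 blocks
12: 12 blocks
13: 27 blocks
14: 16 blocks
Minimum: 11 at 6 blocks.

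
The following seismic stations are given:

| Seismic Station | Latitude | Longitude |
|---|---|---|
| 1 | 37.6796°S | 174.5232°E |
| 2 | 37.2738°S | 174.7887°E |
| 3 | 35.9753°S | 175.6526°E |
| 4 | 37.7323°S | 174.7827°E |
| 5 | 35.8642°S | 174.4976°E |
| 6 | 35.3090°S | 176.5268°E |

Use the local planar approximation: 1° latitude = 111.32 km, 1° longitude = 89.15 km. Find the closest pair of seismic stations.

Pairwise distances:
1–2: 50.9990 km
1–3: 214.7845 km
1–4: 23.8667 km
1–5: 202.1032 km
1–6: 318.6630 km
2–3: 163.7864 km
2–4: 51.0430 km
2–5: 159.0482 km
2–6: 268.0468 km
3–4: 210.4029 km
3–5: 103.7083 km
3–6: 107.5891 km
4–5: 209.5044 km
4–6: 311.3639 km
5–6: 191.1696 km
Closest pair: 1–4 at 23.8667 km.

1 and 4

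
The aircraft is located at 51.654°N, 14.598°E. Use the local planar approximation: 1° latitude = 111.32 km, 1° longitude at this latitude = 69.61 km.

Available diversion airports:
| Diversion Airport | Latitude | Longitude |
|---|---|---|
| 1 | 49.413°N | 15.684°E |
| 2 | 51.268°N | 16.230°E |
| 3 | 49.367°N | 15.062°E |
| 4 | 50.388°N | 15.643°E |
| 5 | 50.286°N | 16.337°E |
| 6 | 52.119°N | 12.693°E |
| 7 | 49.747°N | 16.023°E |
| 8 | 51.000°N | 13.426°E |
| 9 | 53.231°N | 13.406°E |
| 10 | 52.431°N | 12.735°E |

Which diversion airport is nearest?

Distances from 51.654°N, 14.598°E:
1: √((-2.241·111.32)² + (1.086·69.61)²) = √(62234.34290 + 5714.82476) = 260.671 km
2: √((-0.386·111.32)² + (1.632·69.61)²) = √(1846.37965 + 12905.75976) = 121.458 km
3: √((-2.287·111.32)² + (0.464·69.61)²) = √(64815.47745 + 1043.22798) = 256.630 km
4: √((-1.266·111.32)² + (1.045·69.61)²) = √(19861.58058 + 5291.46403) = 158.597 km
5: √((-1.368·111.32)² + (1.739·69.61)²) = √(23190.95270 + 14653.53586) = 194.537 km
6: √((0.465·111.32)² + (-1.905·69.61)²) = √(2679.49099 + 17584.62971) = 142.352 km
7: √((-1.907·111.32)² + (1.425·69.61)²) = √(45065.87227 + 9839.49923) = 234.319 km
8: √((-0.654·111.32)² + (-1.172·69.61)²) = √(5300.31758 + 6655.77284) = 109.344 km
9: √((1.577·111.32)² + (-1.192·69.61)²) = √(30818.37831 + 6884.87054) = 194.173 km
10: √((0.777·111.32)² + (-1.863·69.61)²) = √(7481.49574 + 16817.79202) = 155.882 km
Minimum: 8 at 109.344 km.

8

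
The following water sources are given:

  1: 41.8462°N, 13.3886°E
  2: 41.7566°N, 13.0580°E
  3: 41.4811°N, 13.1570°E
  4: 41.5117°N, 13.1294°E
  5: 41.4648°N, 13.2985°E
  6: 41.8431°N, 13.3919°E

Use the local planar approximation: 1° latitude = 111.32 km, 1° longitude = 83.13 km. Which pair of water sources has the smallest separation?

1 and 6

Pairwise distances:
1–6: √((-0.0031·111.32)² + (0.0033·83.13)²) = √(0.119088 + 0.075256) = 0.4408 km
3–4: √((0.0306·111.32)² + (-0.0276·83.13)²) = √(11.603506 + 5.264216) = 4.1070 km
3–5: √((-0.0163·111.32)² + (0.1415·83.13)²) = √(3.292468 + 138.365699) = 11.9020 km
4–5: √((-0.0469·111.32)² + (0.1691·83.13)²) = √(27.257880 + 197.607205) = 14.9955 km
2–4: √((-0.2449·111.32)² + (0.0714·83.13)²) = √(743.231257 + 35.229947) = 27.9009 km
1–2: √((-0.0896·111.32)² + (-0.3306·83.13)²) = √(99.486102 + 755.303087) = 29.2368 km
2–6: √((0.0865·111.32)² + (0.3339·83.13)²) = √(92.721107 + 770.456989) = 29.3799 km
2–3: √((-0.2755·111.32)² + (0.0990·83.13)²) = √(940.566706 + 67.730760) = 31.7537 km
2–5: √((-0.2918·111.32)² + (0.2405·83.13)²) = √(1055.156723 + 399.710652) = 38.1427 km
5–6: √((0.3783·111.32)² + (0.0934·83.13)²) = √(1773.450528 + 60.285007) = 42.8221 km
4–6: √((0.3314·111.32)² + (0.2625·83.13)²) = √(1360.978936 + 476.183318) = 42.8621 km
1–4: √((-0.3345·111.32)² + (-0.2592·83.13)²) = √(1386.559911 + 464.285965) = 43.0215 km
1–5: √((-0.3814·111.32)² + (-0.0901·83.13)²) = √(1802.634891 + 56.100295) = 43.1131 km
3–6: √((0.3620·111.32)² + (0.2349·83.13)²) = √(1623.915909 + 381.312985) = 44.7798 km
1–3: √((-0.3651·111.32)² + (-0.2316·83.13)²) = √(1651.847922 + 370.674466) = 44.9725 km
Closest pair: 1–6 at 0.4408 km.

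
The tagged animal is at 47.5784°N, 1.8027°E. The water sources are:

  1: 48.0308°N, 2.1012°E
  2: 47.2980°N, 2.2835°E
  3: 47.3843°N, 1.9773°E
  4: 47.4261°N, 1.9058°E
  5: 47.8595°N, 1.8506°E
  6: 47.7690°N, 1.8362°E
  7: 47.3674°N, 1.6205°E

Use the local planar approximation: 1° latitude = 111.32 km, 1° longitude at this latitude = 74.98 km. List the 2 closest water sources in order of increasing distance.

4, 6

Distances from 47.5784°N, 1.8027°E:
1: √((0.4524·111.32)² + (0.2985·74.98)²) = √(2536.247242 + 500.932885) = 55.1106 km
2: √((-0.2804·111.32)² + (0.4808·74.98)²) = √(974.321787 + 1299.630187) = 47.6860 km
3: √((-0.1941·111.32)² + (0.1746·74.98)²) = √(466.871610 + 171.387582) = 25.2638 km
4: √((-0.1523·111.32)² + (0.1031·74.98)²) = √(287.439337 + 59.759672) = 18.6333 km
5: √((0.2811·111.32)² + (0.0479·74.98)²) = √(979.192518 + 12.899174) = 31.4975 km
6: √((0.1906·111.32)² + (0.0335·74.98)²) = √(450.186210 + 6.309290) = 21.3658 km
7: √((-0.2110·111.32)² + (-0.1822·74.98)²) = √(551.710572 + 186.632648) = 27.1725 km
Sorted: 4 (18.6333 km) < 6 (21.3658 km) < 3 (25.2638 km) < 7 (27.1725 km) < …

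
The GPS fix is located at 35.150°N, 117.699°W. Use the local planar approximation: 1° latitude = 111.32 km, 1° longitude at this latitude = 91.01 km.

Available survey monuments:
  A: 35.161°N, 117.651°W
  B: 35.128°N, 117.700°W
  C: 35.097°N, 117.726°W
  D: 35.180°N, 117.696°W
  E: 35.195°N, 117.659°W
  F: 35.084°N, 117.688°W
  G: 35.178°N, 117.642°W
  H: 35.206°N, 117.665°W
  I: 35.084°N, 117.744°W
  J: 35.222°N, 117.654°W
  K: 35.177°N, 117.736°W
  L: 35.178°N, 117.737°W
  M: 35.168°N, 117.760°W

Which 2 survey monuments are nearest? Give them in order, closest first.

B, D

Distances from 35.150°N, 117.699°W:
A: √((0.011·111.32)² + (0.048·91.01)²) = √(1.49945 + 19.08362) = 4.537 km
B: √((-0.022·111.32)² + (-0.001·91.01)²) = √(5.99780 + 0.00828) = 2.451 km
C: √((-0.053·111.32)² + (-0.027·91.01)²) = √(34.80953 + 6.03818) = 6.391 km
D: √((0.030·111.32)² + (0.003·91.01)²) = √(11.15293 + 0.07455) = 3.351 km
E: √((0.045·111.32)² + (0.040·91.01)²) = √(25.09409 + 13.25251) = 6.192 km
F: √((-0.066·111.32)² + (0.011·91.01)²) = √(53.98017 + 1.00222) = 7.415 km
G: √((0.028·111.32)² + (0.057·91.01)²) = √(9.71544 + 26.91088) = 6.052 km
H: √((0.056·111.32)² + (0.034·91.01)²) = √(38.86176 + 9.57494) = 6.960 km
I: √((-0.066·111.32)² + (-0.045·91.01)²) = √(53.98017 + 16.77271) = 8.411 km
J: √((0.072·111.32)² + (0.045·91.01)²) = √(64.24087 + 16.77271) = 9.001 km
K: √((0.027·111.32)² + (-0.037·91.01)²) = √(9.03387 + 11.33918) = 4.514 km
L: √((0.028·111.32)² + (-0.038·91.01)²) = √(9.71544 + 11.96039) = 4.656 km
M: √((0.018·111.32)² + (-0.061·91.01)²) = √(4.01505 + 30.82037) = 5.902 km
Sorted: B (2.451 km) < D (3.351 km) < K (4.514 km) < A (4.537 km) < …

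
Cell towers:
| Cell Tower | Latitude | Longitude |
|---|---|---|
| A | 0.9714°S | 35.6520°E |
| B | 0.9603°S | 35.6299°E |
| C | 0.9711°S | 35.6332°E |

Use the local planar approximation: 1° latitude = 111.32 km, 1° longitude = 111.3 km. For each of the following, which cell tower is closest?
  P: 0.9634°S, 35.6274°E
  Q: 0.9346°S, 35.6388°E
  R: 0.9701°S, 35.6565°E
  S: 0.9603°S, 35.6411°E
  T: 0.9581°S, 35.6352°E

P at 0.9634°S, 35.6274°E:
  A: √((-0.0080·111.32)² + (0.0246·111.3)²) = √(0.793097 + 7.496534) = 2.8792 km
  B: √((0.0031·111.32)² + (0.0025·111.3)²) = √(0.119088 + 0.077423) = 0.4433 km
  C: √((-0.0077·111.32)² + (0.0058·111.3)²) = √(0.734730 + 0.416722) = 1.0731 km
  → nearest: B (0.4433 km)
Q at 0.9346°S, 35.6388°E:
  A: √((-0.0368·111.32)² + (0.0132·111.3)²) = √(16.781935 + 2.158431) = 4.3521 km
  B: √((-0.0257·111.32)² + (-0.0089·111.3)²) = √(8.184886 + 0.981229) = 3.0276 km
  C: √((-0.0365·111.32)² + (-0.0056·111.3)²) = √(16.509432 + 0.388478) = 4.1107 km
  → nearest: B (3.0276 km)
R at 0.9701°S, 35.6565°E:
  A: √((-0.0013·111.32)² + (-0.0045·111.3)²) = √(0.020943 + 0.250851) = 0.5213 km
  B: √((0.0098·111.32)² + (-0.0266·111.3)²) = √(1.190141 + 8.765034) = 3.1552 km
  C: √((-0.0010·111.32)² + (-0.0233·111.3)²) = √(0.012392 + 6.725153) = 2.5957 km
  → nearest: A (0.5213 km)
S at 0.9603°S, 35.6411°E:
  A: √((-0.0111·111.32)² + (0.0109·111.3)²) = √(1.526836 + 1.471781) = 1.7317 km
  B: √((0.0000·111.32)² + (-0.0112·111.3)²) = √(0.000000 + 1.553912) = 1.2466 km
  C: √((-0.0108·111.32)² + (-0.0079·111.3)²) = √(1.445419 + 0.773116) = 1.4895 km
  → nearest: B (1.2466 km)
T at 0.9581°S, 35.6352°E:
  A: √((-0.0133·111.32)² + (0.0168·111.3)²) = √(2.192046 + 3.496302) = 2.3850 km
  B: √((-0.0022·111.32)² + (-0.0053·111.3)²) = √(0.059978 + 0.347970) = 0.6387 km
  C: √((-0.0130·111.32)² + (-0.0020·111.3)²) = √(2.094272 + 0.049551) = 1.4642 km
  → nearest: B (0.6387 km)

P→B; Q→B; R→A; S→B; T→B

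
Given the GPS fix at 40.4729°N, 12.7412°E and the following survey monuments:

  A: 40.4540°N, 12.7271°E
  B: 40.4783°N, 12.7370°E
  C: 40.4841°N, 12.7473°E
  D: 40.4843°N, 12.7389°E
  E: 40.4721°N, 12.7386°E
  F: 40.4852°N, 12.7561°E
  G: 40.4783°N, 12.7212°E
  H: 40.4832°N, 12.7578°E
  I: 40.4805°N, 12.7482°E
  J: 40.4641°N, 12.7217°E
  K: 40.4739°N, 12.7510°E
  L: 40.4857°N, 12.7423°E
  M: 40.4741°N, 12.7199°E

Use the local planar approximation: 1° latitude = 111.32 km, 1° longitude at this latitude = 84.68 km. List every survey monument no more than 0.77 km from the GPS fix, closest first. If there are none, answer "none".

Distances from 40.4729°N, 12.7412°E:
A: 2.4191 km
B: 0.6985 km
C: 1.3496 km
D: 1.2839 km
E: 0.2375 km
F: 1.8619 km
G: 1.7971 km
H: 1.8140 km
I: 1.0330 km
J: 1.9200 km
K: 0.8373 km
L: 1.4279 km
M: 1.8086 km
Threshold 0.77 km: E (0.2375 km), B (0.6985 km) are within range.

E, B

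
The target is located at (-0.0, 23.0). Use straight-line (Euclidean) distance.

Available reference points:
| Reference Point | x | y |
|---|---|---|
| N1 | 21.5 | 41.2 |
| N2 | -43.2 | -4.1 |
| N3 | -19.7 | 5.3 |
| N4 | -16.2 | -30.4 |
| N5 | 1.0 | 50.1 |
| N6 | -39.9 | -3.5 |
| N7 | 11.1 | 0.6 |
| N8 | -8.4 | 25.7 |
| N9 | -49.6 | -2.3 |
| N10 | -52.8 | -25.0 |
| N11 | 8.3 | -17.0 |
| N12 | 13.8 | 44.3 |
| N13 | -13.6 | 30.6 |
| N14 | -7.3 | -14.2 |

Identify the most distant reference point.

N10

Distances from (-0.0, 23.0):
N1: 28.2
N2: 51.0
N3: 26.5
N4: 55.8
N5: 27.1
N6: 47.9
N7: 25.0
N8: 8.8
N9: 55.7
N10: 71.4
N11: 40.9
N12: 25.4
N13: 15.6
N14: 37.9
Maximum: N10 at 71.4.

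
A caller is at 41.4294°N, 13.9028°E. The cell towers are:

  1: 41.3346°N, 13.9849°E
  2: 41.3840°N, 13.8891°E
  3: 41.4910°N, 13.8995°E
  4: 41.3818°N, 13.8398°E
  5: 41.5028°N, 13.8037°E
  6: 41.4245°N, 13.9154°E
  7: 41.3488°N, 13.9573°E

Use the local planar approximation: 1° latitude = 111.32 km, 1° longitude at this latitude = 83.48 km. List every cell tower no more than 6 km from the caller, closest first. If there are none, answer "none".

6, 2

Distances from 41.4294°N, 13.9028°E:
1: √((-0.0948·111.32)² + (0.0821·83.48)²) = √(111.368679 + 46.973313) = 12.5834 km
2: √((-0.0454·111.32)² + (-0.0137·83.48)²) = √(25.542188 + 1.307995) = 5.1817 km
3: √((0.0616·111.32)² + (-0.0033·83.48)²) = √(47.022728 + 0.075891) = 6.8628 km
4: √((-0.0476·111.32)² + (-0.0630·83.48)²) = √(28.077621 + 27.659605) = 7.4657 km
5: √((0.0734·111.32)² + (-0.0991·83.48)²) = √(66.763411 + 68.440345) = 11.6277 km
6: √((-0.0049·111.32)² + (0.0126·83.48)²) = √(0.297535 + 1.106384) = 1.1849 km
7: √((-0.0806·111.32)² + (0.0545·83.48)²) = √(80.503818 + 20.699406) = 10.0600 km
Threshold 6 km: 6 (1.1849 km), 2 (5.1817 km) are within range.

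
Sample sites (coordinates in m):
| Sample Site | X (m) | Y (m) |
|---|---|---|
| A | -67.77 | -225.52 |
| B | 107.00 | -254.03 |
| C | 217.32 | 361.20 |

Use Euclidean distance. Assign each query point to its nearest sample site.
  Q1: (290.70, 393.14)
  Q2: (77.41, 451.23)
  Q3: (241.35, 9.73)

Q1→C; Q2→C; Q3→B

Q1 at (290.70, 393.14):
  A: 715.01 m
  B: 672.74 m
  C: 80.03 m
  → nearest: C (80.03 m)
Q2 at (77.41, 451.23):
  A: 692.15 m
  B: 705.88 m
  C: 166.37 m
  → nearest: C (166.37 m)
Q3 at (241.35, 9.73):
  A: 388.46 m
  B: 296.01 m
  C: 352.29 m
  → nearest: B (296.01 m)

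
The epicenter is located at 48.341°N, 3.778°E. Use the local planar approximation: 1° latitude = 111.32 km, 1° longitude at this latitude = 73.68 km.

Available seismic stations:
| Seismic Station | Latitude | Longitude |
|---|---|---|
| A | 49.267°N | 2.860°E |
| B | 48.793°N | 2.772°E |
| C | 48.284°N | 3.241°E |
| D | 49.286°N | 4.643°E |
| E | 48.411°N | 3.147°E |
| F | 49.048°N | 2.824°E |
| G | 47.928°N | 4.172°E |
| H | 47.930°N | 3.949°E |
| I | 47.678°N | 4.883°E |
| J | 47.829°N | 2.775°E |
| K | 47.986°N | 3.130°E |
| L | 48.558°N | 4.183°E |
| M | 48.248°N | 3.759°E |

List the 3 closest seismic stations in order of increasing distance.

Distances from 48.341°N, 3.778°E:
A: 123.292 km
B: 89.587 km
C: 40.072 km
D: 122.998 km
E: 47.141 km
F: 105.522 km
G: 54.373 km
H: 47.456 km
I: 109.890 km
J: 93.327 km
K: 61.978 km
L: 38.392 km
M: 10.447 km
Sorted: M (10.447 km) < L (38.392 km) < C (40.072 km) < E (47.141 km) < H (47.456 km) < …

M, L, C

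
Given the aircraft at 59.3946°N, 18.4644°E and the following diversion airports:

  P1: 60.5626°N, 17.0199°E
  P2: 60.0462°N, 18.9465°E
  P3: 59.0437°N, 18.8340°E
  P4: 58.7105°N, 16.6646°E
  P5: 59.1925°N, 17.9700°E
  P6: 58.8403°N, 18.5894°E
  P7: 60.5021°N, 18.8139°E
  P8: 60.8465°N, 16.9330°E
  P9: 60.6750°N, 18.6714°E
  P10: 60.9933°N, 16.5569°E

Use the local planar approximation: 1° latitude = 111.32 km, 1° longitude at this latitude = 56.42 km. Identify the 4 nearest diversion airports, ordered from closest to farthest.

P5, P3, P6, P2

Distances from 59.3946°N, 18.4644°E:
P1: 153.4526 km
P2: 77.4683 km
P3: 44.2797 km
P4: 126.9282 km
P5: 35.8361 km
P6: 62.1064 km
P7: 124.8539 km
P8: 183.2704 km
P9: 143.0118 km
P10: 207.9776 km
Sorted: P5 (35.8361 km) < P3 (44.2797 km) < P6 (62.1064 km) < P2 (77.4683 km) < P7 (124.8539 km) < P4 (126.9282 km) < …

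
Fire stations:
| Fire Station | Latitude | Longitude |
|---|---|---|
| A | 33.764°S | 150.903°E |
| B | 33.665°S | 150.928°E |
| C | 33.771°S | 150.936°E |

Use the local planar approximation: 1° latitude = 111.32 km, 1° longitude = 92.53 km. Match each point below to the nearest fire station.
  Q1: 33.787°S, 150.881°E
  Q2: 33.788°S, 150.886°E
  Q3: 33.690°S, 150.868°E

Q1→A; Q2→A; Q3→B

Q1 at 33.787°S, 150.881°E:
  A: √((0.023·111.32)² + (0.022·92.53)²) = √(6.55544 + 4.14391) = 3.271 km
  B: √((0.122·111.32)² + (0.047·92.53)²) = √(184.44465 + 18.91302) = 14.260 km
  C: √((0.016·111.32)² + (0.055·92.53)²) = √(3.17239 + 25.89945) = 5.392 km
  → nearest: A (3.271 km)
Q2 at 33.788°S, 150.886°E:
  A: √((0.024·111.32)² + (0.017·92.53)²) = √(7.13787 + 2.47436) = 3.100 km
  B: √((0.123·111.32)² + (0.042·92.53)²) = √(187.48072 + 15.10302) = 14.233 km
  C: √((0.017·111.32)² + (0.050·92.53)²) = √(3.58133 + 21.40450) = 4.999 km
  → nearest: A (3.100 km)
Q3 at 33.690°S, 150.868°E:
  A: √((-0.074·111.32)² + (0.035·92.53)²) = √(67.85937 + 10.48821) = 8.851 km
  B: √((0.025·111.32)² + (0.060·92.53)²) = √(7.74509 + 30.82248) = 6.210 km
  C: √((-0.081·111.32)² + (0.068·92.53)²) = √(81.30485 + 39.58977) = 10.995 km
  → nearest: B (6.210 km)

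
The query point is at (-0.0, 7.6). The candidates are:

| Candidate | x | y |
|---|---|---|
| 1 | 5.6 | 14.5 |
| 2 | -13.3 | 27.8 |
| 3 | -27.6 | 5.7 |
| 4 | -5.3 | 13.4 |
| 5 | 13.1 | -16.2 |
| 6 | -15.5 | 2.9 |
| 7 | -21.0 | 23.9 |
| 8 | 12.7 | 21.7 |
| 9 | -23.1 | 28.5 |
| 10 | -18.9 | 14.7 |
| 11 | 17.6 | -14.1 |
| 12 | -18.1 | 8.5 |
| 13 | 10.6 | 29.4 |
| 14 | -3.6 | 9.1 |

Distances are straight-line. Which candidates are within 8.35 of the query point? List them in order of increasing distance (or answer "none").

Distances from (-0.0, 7.6):
1: √((5.6)² + (6.9)²) = √(31.3600 + 47.6100) = 8.89
2: √((-13.3)² + (20.2)²) = √(176.8900 + 408.0400) = 24.19
3: √((-27.6)² + (-1.9)²) = √(761.7600 + 3.6100) = 27.67
4: √((-5.3)² + (5.8)²) = √(28.0900 + 33.6400) = 7.86
5: √((13.1)² + (-23.8)²) = √(171.6100 + 566.4400) = 27.17
6: √((-15.5)² + (-4.7)²) = √(240.2500 + 22.0900) = 16.20
7: √((-21.0)² + (16.3)²) = √(441.0000 + 265.6900) = 26.58
8: √((12.7)² + (14.1)²) = √(161.2900 + 198.8100) = 18.98
9: √((-23.1)² + (20.9)²) = √(533.6100 + 436.8100) = 31.15
10: √((-18.9)² + (7.1)²) = √(357.2100 + 50.4100) = 20.19
11: √((17.6)² + (-21.7)²) = √(309.7600 + 470.8900) = 27.94
12: √((-18.1)² + (0.9)²) = √(327.6100 + 0.8100) = 18.12
13: √((10.6)² + (21.8)²) = √(112.3600 + 475.2400) = 24.24
14: √((-3.6)² + (1.5)²) = √(12.9600 + 2.2500) = 3.90
Threshold 8.35: 14 (3.90), 4 (7.86) are within range.

14, 4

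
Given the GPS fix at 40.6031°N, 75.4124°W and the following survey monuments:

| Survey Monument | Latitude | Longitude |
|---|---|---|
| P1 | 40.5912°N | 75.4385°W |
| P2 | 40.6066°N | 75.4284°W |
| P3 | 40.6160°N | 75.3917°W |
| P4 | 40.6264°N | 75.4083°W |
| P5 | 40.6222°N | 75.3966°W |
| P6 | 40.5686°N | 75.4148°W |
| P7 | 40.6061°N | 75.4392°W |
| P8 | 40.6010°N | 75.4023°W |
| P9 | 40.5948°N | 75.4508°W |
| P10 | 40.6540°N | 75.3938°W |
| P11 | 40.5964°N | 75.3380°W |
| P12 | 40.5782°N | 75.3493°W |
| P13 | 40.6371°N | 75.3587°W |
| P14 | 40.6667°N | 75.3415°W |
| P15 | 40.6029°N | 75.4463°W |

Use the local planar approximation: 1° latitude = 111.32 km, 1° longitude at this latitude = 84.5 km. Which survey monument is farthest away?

P14

Distances from 40.6031°N, 75.4124°W:
P1: √((-0.0119·111.32)² + (-0.0261·84.5)²) = √(1.754851 + 4.864010) = 2.5727 km
P2: √((0.0035·111.32)² + (-0.0160·84.5)²) = √(0.151804 + 1.827904) = 1.4070 km
P3: √((0.0129·111.32)² + (0.0207·84.5)²) = √(2.062176 + 3.059526) = 2.2631 km
P4: √((0.0233·111.32)² + (0.0041·84.5)²) = √(6.727570 + 0.120028) = 2.6168 km
P5: √((0.0191·111.32)² + (0.0158·84.5)²) = √(4.520777 + 1.782492) = 2.5106 km
P6: √((-0.0345·111.32)² + (-0.0024·84.5)²) = √(14.749747 + 0.041128) = 3.8459 km
P7: √((0.0030·111.32)² + (-0.0268·84.5)²) = √(0.111529 + 5.128413) = 2.2891 km
P8: √((-0.0021·111.32)² + (0.0101·84.5)²) = √(0.054649 + 0.728377) = 0.8849 km
P9: √((-0.0083·111.32)² + (-0.0384·84.5)²) = √(0.853695 + 10.528727) = 3.3738 km
P10: √((0.0509·111.32)² + (0.0186·84.5)²) = √(32.105686 + 2.470241) = 5.8801 km
P11: √((-0.0067·111.32)² + (0.0744·84.5)²) = √(0.556283 + 39.523854) = 6.3309 km
P12: √((-0.0249·111.32)² + (0.0631·84.5)²) = √(7.683252 + 28.429691) = 6.0094 km
P13: √((0.0340·111.32)² + (0.0537·84.5)²) = √(14.325317 + 20.590268) = 5.9089 km
P14: √((0.0636·111.32)² + (0.0709·84.5)²) = √(50.125720 + 35.892680) = 9.2746 km
P15: √((-0.0002·111.32)² + (-0.0339·84.5)²) = √(0.000496 + 8.205647) = 2.8646 km
Maximum: P14 at 9.2746 km.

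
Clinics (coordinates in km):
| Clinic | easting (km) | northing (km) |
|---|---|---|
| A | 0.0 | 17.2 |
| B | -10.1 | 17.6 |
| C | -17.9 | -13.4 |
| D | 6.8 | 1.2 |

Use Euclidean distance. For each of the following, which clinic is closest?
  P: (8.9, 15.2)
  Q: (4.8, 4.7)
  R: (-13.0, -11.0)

P at (8.9, 15.2):
  A: 9.1 km
  B: 19.2 km
  C: 39.2 km
  D: 14.2 km
  → nearest: A (9.1 km)
Q at (4.8, 4.7):
  A: 13.4 km
  B: 19.7 km
  C: 29.0 km
  D: 4.0 km
  → nearest: D (4.0 km)
R at (-13.0, -11.0):
  A: 31.1 km
  B: 28.7 km
  C: 5.5 km
  D: 23.3 km
  → nearest: C (5.5 km)

P→A; Q→D; R→C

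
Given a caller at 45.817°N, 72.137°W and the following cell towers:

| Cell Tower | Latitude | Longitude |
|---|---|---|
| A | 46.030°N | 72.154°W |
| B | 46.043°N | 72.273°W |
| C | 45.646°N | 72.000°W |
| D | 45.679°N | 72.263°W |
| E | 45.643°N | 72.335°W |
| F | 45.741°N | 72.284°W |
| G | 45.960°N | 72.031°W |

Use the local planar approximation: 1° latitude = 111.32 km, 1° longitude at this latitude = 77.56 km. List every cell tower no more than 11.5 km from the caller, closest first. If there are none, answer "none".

Distances from 45.817°N, 72.137°W:
A: 23.748 km
B: 27.280 km
C: 21.801 km
D: 18.207 km
E: 24.719 km
F: 14.197 km
G: 17.916 km
Threshold 11.5 km: none within range.

none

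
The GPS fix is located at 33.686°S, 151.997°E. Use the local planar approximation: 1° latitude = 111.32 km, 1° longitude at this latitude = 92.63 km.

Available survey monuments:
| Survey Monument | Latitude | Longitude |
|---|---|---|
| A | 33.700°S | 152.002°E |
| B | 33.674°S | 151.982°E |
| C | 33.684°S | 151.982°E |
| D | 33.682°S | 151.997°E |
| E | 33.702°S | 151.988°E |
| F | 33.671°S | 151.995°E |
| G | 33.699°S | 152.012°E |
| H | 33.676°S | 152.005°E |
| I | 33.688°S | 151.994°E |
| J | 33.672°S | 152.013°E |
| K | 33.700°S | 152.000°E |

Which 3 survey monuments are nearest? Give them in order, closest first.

Distances from 33.686°S, 151.997°E:
A: 1.626 km
B: 1.927 km
C: 1.407 km
D: 0.445 km
E: 1.967 km
F: 1.680 km
G: 2.006 km
H: 1.337 km
I: 0.356 km
J: 2.151 km
K: 1.583 km
Sorted: I (0.356 km) < D (0.445 km) < H (1.337 km) < C (1.407 km) < K (1.583 km) < …

I, D, H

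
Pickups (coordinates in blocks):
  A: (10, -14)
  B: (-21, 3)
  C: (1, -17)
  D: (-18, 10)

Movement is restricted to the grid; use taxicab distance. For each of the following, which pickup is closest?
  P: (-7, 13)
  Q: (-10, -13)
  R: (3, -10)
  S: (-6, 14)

P at (-7, 13):
  A: |17| + |-27| = 17 + 27 = 44 blocks
  B: |-14| + |-10| = 14 + 10 = 24 blocks
  C: |8| + |-30| = 8 + 30 = 38 blocks
  D: |-11| + |-3| = 11 + 3 = 14 blocks
  → nearest: D (14 blocks)
Q at (-10, -13):
  A: |20| + |-1| = 20 + 1 = 21 blocks
  B: |-11| + |16| = 11 + 16 = 27 blocks
  C: |11| + |-4| = 11 + 4 = 15 blocks
  D: |-8| + |23| = 8 + 23 = 31 blocks
  → nearest: C (15 blocks)
R at (3, -10):
  A: |7| + |-4| = 7 + 4 = 11 blocks
  B: |-24| + |13| = 24 + 13 = 37 blocks
  C: |-2| + |-7| = 2 + 7 = 9 blocks
  D: |-21| + |20| = 21 + 20 = 41 blocks
  → nearest: C (9 blocks)
S at (-6, 14):
  A: |16| + |-28| = 16 + 28 = 44 blocks
  B: |-15| + |-11| = 15 + 11 = 26 blocks
  C: |7| + |-31| = 7 + 31 = 38 blocks
  D: |-12| + |-4| = 12 + 4 = 16 blocks
  → nearest: D (16 blocks)

P→D; Q→C; R→C; S→D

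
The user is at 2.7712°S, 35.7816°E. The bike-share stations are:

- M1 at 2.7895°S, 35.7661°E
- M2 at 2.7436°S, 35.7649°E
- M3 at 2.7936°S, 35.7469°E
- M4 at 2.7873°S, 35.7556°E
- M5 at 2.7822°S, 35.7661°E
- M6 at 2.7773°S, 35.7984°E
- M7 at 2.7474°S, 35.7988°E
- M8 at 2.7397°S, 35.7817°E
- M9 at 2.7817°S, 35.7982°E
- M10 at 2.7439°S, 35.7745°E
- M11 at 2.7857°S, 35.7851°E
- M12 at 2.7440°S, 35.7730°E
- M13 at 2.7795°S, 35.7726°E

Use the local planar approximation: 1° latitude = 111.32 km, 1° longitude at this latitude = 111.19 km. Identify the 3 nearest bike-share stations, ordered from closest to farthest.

M13, M11, M6

Distances from 2.7712°S, 35.7816°E:
M1: √((-0.0183·111.32)² + (-0.0155·111.19)²) = √(4.150005 + 2.970263) = 2.6684 km
M2: √((0.0276·111.32)² + (-0.0167·111.19)²) = √(9.439838 + 3.447977) = 3.5900 km
M3: √((-0.0224·111.32)² + (-0.0347·111.19)²) = √(6.217881 + 14.886425) = 4.5939 km
M4: √((-0.0161·111.32)² + (-0.0260·111.19)²) = √(3.212167 + 8.357534) = 3.4014 km
M5: √((-0.0110·111.32)² + (-0.0155·111.19)²) = √(1.499449 + 2.970263) = 2.1142 km
M6: √((-0.0061·111.32)² + (0.0168·111.19)²) = √(0.461112 + 3.489394) = 1.9876 km
M7: √((0.0238·111.32)² + (0.0172·111.19)²) = √(7.019405 + 3.657534) = 3.2676 km
M8: √((0.0315·111.32)² + (0.0001·111.19)²) = √(12.296103 + 0.000124) = 3.5066 km
M9: √((-0.0105·111.32)² + (0.0166·111.19)²) = √(1.366234 + 3.406808) = 2.1847 km
M10: √((0.0273·111.32)² + (-0.0071·111.19)²) = √(9.235740 + 0.623230) = 3.1399 km
M11: √((-0.0145·111.32)² + (0.0035·111.19)²) = √(2.605448 + 0.151449) = 1.6604 km
M12: √((0.0272·111.32)² + (-0.0086·111.19)²) = √(9.168203 + 0.914383) = 3.1753 km
M13: √((-0.0083·111.32)² + (-0.0090·111.19)²) = √(0.853695 + 1.001421) = 1.3620 km
Sorted: M13 (1.3620 km) < M11 (1.6604 km) < M6 (1.9876 km) < M5 (2.1142 km) < M9 (2.1847 km) < …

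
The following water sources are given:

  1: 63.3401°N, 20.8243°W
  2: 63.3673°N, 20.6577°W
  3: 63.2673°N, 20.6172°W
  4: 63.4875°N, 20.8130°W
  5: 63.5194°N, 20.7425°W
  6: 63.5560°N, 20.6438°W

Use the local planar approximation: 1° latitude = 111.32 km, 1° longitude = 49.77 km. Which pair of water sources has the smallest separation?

4 and 5

Pairwise distances:
1–2: √((0.0272·111.32)² + (0.1666·49.77)²) = √(9.168203 + 68.751990) = 8.8272 km
1–3: √((-0.0728·111.32)² + (0.2071·49.77)²) = √(65.676372 + 106.241814) = 13.1118 km
1–4: √((0.1474·111.32)² + (0.0113·49.77)²) = √(269.241104 + 0.316295) = 16.4182 km
1–5: √((0.1793·111.32)² + (0.0818·49.77)²) = √(398.388666 + 16.574555) = 20.3706 km
1–6: √((0.2159·111.32)² + (0.1805·49.77)²) = √(577.632579 + 80.703003) = 25.6581 km
2–3: √((-0.1000·111.32)² + (0.0405·49.77)²) = √(123.921424 + 4.062986) = 11.3130 km
2–4: √((0.1202·111.32)² + (-0.1553·49.77)²) = √(179.042169 + 59.741785) = 15.4526 km
2–5: √((0.1521·111.32)² + (-0.0848·49.77)²) = √(286.684903 + 17.812586) = 17.4499 km
2–6: √((0.1887·111.32)² + (0.0139·49.77)²) = √(441.255565 + 0.478591) = 21.0175 km
3–4: √((0.2202·111.32)² + (-0.1958·49.77)²) = √(600.870696 + 94.964362) = 26.3787 km
3–5: √((0.2521·111.32)² + (-0.1253·49.77)²) = √(787.575299 + 38.889953) = 28.7483 km
3–6: √((0.2887·111.32)² + (-0.0266·49.77)²) = √(1032.856443 + 1.752664) = 32.1653 km
4–5: √((0.0319·111.32)² + (0.0705·49.77)²) = √(12.610368 + 12.311572) = 4.9922 km
4–6: √((0.0685·111.32)² + (0.1692·49.77)²) = √(58.147030 + 70.914656) = 11.3605 km
5–6: √((0.0366·111.32)² + (0.0987·49.77)²) = √(16.600018 + 24.130681) = 6.3821 km
Closest pair: 4–5 at 4.9922 km.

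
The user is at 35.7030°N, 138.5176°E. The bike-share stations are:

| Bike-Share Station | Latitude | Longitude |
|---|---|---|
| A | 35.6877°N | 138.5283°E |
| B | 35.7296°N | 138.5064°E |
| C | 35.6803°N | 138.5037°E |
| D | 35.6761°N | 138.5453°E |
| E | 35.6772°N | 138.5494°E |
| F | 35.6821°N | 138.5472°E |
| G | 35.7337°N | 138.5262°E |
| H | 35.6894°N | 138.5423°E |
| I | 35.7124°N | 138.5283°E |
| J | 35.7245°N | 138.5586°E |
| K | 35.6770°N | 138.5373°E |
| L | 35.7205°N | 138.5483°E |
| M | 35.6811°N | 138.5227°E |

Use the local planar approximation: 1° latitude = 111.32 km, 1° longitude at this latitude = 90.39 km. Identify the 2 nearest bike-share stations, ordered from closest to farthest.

I, A

Distances from 35.7030°N, 138.5176°E:
A: 1.9586 km
B: 3.1294 km
C: 2.8221 km
D: 3.9033 km
E: 4.0634 km
F: 3.5456 km
G: 3.5048 km
H: 2.6975 km
I: 1.4249 km
J: 4.4116 km
K: 3.3982 km
L: 3.3905 km
M: 2.4811 km
Sorted: I (1.4249 km) < A (1.9586 km) < M (2.4811 km) < H (2.6975 km) < …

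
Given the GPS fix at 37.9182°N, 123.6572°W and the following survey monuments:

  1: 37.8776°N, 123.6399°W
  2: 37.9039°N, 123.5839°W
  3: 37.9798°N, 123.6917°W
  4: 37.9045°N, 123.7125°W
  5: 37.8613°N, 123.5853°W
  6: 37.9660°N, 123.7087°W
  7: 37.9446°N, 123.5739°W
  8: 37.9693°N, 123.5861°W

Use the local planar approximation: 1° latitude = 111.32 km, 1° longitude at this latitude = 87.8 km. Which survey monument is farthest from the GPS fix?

Distances from 37.9182°N, 123.6572°W:
1: 4.7680 km
2: 6.6297 km
3: 7.4965 km
4: 5.0892 km
5: 8.9427 km
6: 6.9828 km
7: 7.8821 km
8: 8.4456 km
Maximum: 5 at 8.9427 km.

5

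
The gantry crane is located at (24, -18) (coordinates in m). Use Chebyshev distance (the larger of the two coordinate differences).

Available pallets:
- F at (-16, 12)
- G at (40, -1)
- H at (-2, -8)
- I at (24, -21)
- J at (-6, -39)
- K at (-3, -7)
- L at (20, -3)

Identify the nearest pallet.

Distances from (24, -18):
F: 40 m
G: 17 m
H: 26 m
I: 3 m
J: 30 m
K: 27 m
L: 15 m
Minimum: I at 3 m.

I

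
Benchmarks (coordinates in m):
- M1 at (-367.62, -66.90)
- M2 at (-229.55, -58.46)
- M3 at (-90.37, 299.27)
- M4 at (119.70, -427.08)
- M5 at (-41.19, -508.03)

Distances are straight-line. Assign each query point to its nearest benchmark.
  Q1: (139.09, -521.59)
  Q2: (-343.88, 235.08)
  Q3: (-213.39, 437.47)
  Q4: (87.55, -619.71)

Q1 at (139.09, -521.59):
  M1: 680.81 m
  M2: 591.93 m
  M3: 852.33 m
  M4: 96.48 m
  M5: 180.79 m
  → nearest: M4 (96.48 m)
Q2 at (-343.88, 235.08):
  M1: 302.91 m
  M2: 315.02 m
  M3: 261.51 m
  M4: 808.31 m
  M5: 802.39 m
  → nearest: M3 (261.51 m)
Q3 at (-213.39, 437.47):
  M1: 527.42 m
  M2: 496.19 m
  M3: 185.02 m
  M4: 926.50 m
  M5: 961.05 m
  → nearest: M3 (185.02 m)
Q4 at (87.55, -619.71):
  M1: 716.09 m
  M2: 644.63 m
  M3: 936.04 m
  M4: 195.29 m
  M5: 170.43 m
  → nearest: M5 (170.43 m)

Q1→M4; Q2→M3; Q3→M3; Q4→M5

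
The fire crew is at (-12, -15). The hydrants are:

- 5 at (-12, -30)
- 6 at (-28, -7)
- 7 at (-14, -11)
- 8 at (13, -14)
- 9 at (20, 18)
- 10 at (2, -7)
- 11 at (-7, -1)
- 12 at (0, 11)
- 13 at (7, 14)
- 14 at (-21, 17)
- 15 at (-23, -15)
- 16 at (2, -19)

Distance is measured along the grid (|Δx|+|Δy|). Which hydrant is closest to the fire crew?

7

Distances from (-12, -15):
5: |0| + |-15| = 0 + 15 = 15
6: |-16| + |8| = 16 + 8 = 24
7: |-2| + |4| = 2 + 4 = 6
8: |25| + |1| = 25 + 1 = 26
9: |32| + |33| = 32 + 33 = 65
10: |14| + |8| = 14 + 8 = 22
11: |5| + |14| = 5 + 14 = 19
12: |12| + |26| = 12 + 26 = 38
13: |19| + |29| = 19 + 29 = 48
14: |-9| + |32| = 9 + 32 = 41
15: |-11| + |0| = 11 + 0 = 11
16: |14| + |-4| = 14 + 4 = 18
Minimum: 7 at 6.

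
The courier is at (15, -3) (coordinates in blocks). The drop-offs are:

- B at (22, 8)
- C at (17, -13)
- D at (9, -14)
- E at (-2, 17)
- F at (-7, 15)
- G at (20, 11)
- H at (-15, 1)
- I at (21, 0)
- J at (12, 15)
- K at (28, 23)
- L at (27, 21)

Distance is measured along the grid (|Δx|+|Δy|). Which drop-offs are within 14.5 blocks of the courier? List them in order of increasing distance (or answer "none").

Distances from (15, -3):
B: |7| + |11| = 7 + 11 = 18 blocks
C: |2| + |-10| = 2 + 10 = 12 blocks
D: |-6| + |-11| = 6 + 11 = 17 blocks
E: |-17| + |20| = 17 + 20 = 37 blocks
F: |-22| + |18| = 22 + 18 = 40 blocks
G: |5| + |14| = 5 + 14 = 19 blocks
H: |-30| + |4| = 30 + 4 = 34 blocks
I: |6| + |3| = 6 + 3 = 9 blocks
J: |-3| + |18| = 3 + 18 = 21 blocks
K: |13| + |26| = 13 + 26 = 39 blocks
L: |12| + |24| = 12 + 24 = 36 blocks
Threshold 14.5 blocks: I (9 blocks), C (12 blocks) are within range.

I, C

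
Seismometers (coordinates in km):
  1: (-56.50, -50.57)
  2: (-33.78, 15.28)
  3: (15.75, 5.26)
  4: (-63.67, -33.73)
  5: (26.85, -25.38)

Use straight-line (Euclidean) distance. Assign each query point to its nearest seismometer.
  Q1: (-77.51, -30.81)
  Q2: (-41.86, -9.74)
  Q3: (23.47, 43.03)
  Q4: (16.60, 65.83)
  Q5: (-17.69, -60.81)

Q1→4; Q2→2; Q3→3; Q4→3; Q5→1

Q1 at (-77.51, -30.81):
  1: √((21.01)² + (-19.76)²) = √(441.4201 + 390.4576) = 28.84 km
  2: √((43.73)² + (46.09)²) = √(1912.3129 + 2124.2881) = 63.53 km
  3: √((93.26)² + (36.07)²) = √(8697.4276 + 1301.0449) = 99.99 km
  4: √((13.84)² + (-2.92)²) = √(191.5456 + 8.5264) = 14.14 km
  5: √((104.36)² + (5.43)²) = √(10891.0096 + 29.4849) = 104.50 km
  → nearest: 4 (14.14 km)
Q2 at (-41.86, -9.74):
  1: √((-14.64)² + (-40.83)²) = √(214.3296 + 1667.0889) = 43.38 km
  2: √((8.08)² + (25.02)²) = √(65.2864 + 626.0004) = 26.29 km
  3: √((57.61)² + (15.00)²) = √(3318.9121 + 225.0000) = 59.53 km
  4: √((-21.81)² + (-23.99)²) = √(475.6761 + 575.5201) = 32.42 km
  5: √((68.71)² + (-15.64)²) = √(4721.0641 + 244.6096) = 70.47 km
  → nearest: 2 (26.29 km)
Q3 at (23.47, 43.03):
  1: √((-79.97)² + (-93.60)²) = √(6395.2009 + 8760.9600) = 123.11 km
  2: √((-57.25)² + (-27.75)²) = √(3277.5625 + 770.0625) = 63.62 km
  3: √((-7.72)² + (-37.77)²) = √(59.5984 + 1426.5729) = 38.55 km
  4: √((-87.14)² + (-76.76)²) = √(7593.3796 + 5892.0976) = 116.13 km
  5: √((3.38)² + (-68.41)²) = √(11.4244 + 4679.9281) = 68.49 km
  → nearest: 3 (38.55 km)
Q4 at (16.60, 65.83):
  1: √((-73.10)² + (-116.40)²) = √(5343.6100 + 13548.9600) = 137.45 km
  2: √((-50.38)² + (-50.55)²) = √(2538.1444 + 2555.3025) = 71.37 km
  3: √((-0.85)² + (-60.57)²) = √(0.7225 + 3668.7249) = 60.58 km
  4: √((-80.27)² + (-99.56)²) = √(6443.2729 + 9912.1936) = 127.89 km
  5: √((10.25)² + (-91.21)²) = √(105.0625 + 8319.2641) = 91.78 km
  → nearest: 3 (60.58 km)
Q5 at (-17.69, -60.81):
  1: √((-38.81)² + (10.24)²) = √(1506.2161 + 104.8576) = 40.14 km
  2: √((-16.09)² + (76.09)²) = √(258.8881 + 5789.6881) = 77.77 km
  3: √((33.44)² + (66.07)²) = √(1118.2336 + 4365.2449) = 74.05 km
  4: √((-45.98)² + (27.08)²) = √(2114.1604 + 733.3264) = 53.36 km
  5: √((44.54)² + (35.43)²) = √(1983.8116 + 1255.2849) = 56.91 km
  → nearest: 1 (40.14 km)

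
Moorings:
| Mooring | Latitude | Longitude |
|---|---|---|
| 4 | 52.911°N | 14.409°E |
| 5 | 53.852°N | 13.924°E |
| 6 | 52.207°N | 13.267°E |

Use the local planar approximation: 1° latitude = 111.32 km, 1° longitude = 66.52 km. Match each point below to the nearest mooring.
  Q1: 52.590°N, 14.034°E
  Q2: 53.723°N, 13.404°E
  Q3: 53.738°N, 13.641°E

Q1 at 52.590°N, 14.034°E:
  4: 43.579 km
  5: 140.676 km
  6: 66.490 km
  → nearest: 4 (43.579 km)
Q2 at 53.723°N, 13.404°E:
  4: 112.428 km
  5: 37.453 km
  6: 169.007 km
  → nearest: 5 (37.453 km)
Q3 at 53.738°N, 13.641°E:
  4: 105.287 km
  5: 22.703 km
  6: 172.237 km
  → nearest: 5 (22.703 km)

Q1→4; Q2→5; Q3→5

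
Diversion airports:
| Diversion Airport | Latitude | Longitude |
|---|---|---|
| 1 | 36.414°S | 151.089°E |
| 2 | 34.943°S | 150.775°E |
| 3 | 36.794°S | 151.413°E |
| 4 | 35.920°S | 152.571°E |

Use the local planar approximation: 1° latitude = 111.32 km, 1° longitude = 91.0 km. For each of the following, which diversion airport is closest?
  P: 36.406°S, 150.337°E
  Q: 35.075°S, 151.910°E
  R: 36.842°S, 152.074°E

P at 36.406°S, 150.337°E:
  1: 68.438 km
  2: 167.668 km
  3: 107.019 km
  4: 210.370 km
  → nearest: 1 (68.438 km)
Q at 35.075°S, 151.910°E:
  1: 166.733 km
  2: 104.325 km
  3: 196.631 km
  4: 111.653 km
  → nearest: 2 (104.325 km)
R at 36.842°S, 152.074°E:
  1: 101.511 km
  2: 242.202 km
  3: 60.388 km
  4: 112.160 km
  → nearest: 3 (60.388 km)

P→1; Q→2; R→3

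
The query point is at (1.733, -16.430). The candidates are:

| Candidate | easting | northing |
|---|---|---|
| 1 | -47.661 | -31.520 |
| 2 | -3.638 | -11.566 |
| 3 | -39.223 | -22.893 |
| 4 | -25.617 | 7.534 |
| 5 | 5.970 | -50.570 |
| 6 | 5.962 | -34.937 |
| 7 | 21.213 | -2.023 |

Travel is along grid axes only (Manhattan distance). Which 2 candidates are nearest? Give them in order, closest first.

2, 6

Distances from (1.733, -16.430):
1: |-49.394| + |-15.090| = 49.394 + 15.090 = 64.484
2: |-5.371| + |4.864| = 5.371 + 4.864 = 10.235
3: |-40.956| + |-6.463| = 40.956 + 6.463 = 47.419
4: |-27.350| + |23.964| = 27.350 + 23.964 = 51.314
5: |4.237| + |-34.140| = 4.237 + 34.140 = 38.377
6: |4.229| + |-18.507| = 4.229 + 18.507 = 22.736
7: |19.480| + |14.407| = 19.480 + 14.407 = 33.887
Sorted: 2 (10.235) < 6 (22.736) < 7 (33.887) < 5 (38.377) < …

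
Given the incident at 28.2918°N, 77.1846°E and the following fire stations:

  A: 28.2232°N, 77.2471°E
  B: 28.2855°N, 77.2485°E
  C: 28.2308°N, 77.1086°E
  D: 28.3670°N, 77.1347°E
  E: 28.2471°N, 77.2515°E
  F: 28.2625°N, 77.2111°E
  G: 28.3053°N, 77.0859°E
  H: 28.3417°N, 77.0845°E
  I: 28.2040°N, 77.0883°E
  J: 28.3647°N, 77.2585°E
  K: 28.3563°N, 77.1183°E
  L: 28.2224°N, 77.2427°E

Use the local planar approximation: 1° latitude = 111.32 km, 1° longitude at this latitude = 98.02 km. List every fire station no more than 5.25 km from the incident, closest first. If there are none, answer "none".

Distances from 28.2918°N, 77.1846°E:
A: √((-0.0686·111.32)² + (0.0625·98.02)²) = √(58.316926 + 37.530939) = 9.7902 km
B: √((-0.0063·111.32)² + (0.0639·98.02)²) = √(0.491844 + 39.231157) = 6.3026 km
C: √((-0.0610·111.32)² + (-0.0760·98.02)²) = √(46.111162 + 55.495348) = 10.0800 km
D: √((0.0752·111.32)² + (-0.0499·98.02)²) = √(70.078061 + 23.923818) = 9.6955 km
E: √((-0.0447·111.32)² + (0.0669·98.02)²) = √(24.760616 + 43.001305) = 8.2318 km
F: √((-0.0293·111.32)² + (0.0265·98.02)²) = √(10.638530 + 6.747162) = 4.1696 km
G: √((0.0135·111.32)² + (-0.0987·98.02)²) = √(2.258468 + 93.597382) = 9.7906 km
H: √((0.0499·111.32)² + (-0.1001·98.02)²) = √(30.856558 + 96.271458) = 11.2751 km
I: √((-0.0878·111.32)² + (-0.0963·98.02)²) = √(95.529043 + 89.100875) = 13.5879 km
J: √((0.0729·111.32)² + (0.0739·98.02)²) = √(65.856925 + 52.470871) = 10.8779 km
K: √((0.0645·111.32)² + (-0.0663·98.02)²) = √(51.554410 + 42.233440) = 9.6844 km
L: √((-0.0694·111.32)² + (0.0581·98.02)²) = √(59.685019 + 32.432592) = 9.5978 km
Threshold 5.25 km: F (4.1696 km) is within range.

F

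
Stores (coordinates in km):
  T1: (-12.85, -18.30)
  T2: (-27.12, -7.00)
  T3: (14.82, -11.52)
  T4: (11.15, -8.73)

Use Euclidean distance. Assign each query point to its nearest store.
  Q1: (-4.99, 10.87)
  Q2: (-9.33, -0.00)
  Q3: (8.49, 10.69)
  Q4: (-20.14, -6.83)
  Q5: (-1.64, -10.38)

Q1 at (-4.99, 10.87):
  T1: 30.21 km
  T2: 28.44 km
  T3: 29.90 km
  T4: 25.39 km
  → nearest: T4 (25.39 km)
Q2 at (-9.33, -0.00):
  T1: 18.64 km
  T2: 19.12 km
  T3: 26.76 km
  T4: 22.26 km
  → nearest: T1 (18.64 km)
Q3 at (8.49, 10.69):
  T1: 36.00 km
  T2: 39.76 km
  T3: 23.09 km
  T4: 19.60 km
  → nearest: T4 (19.60 km)
Q4 at (-20.14, -6.83):
  T1: 13.59 km
  T2: 6.98 km
  T3: 35.27 km
  T4: 31.35 km
  → nearest: T2 (6.98 km)
Q5 at (-1.64, -10.38):
  T1: 13.73 km
  T2: 25.70 km
  T3: 16.50 km
  T4: 12.90 km
  → nearest: T4 (12.90 km)

Q1→T4; Q2→T1; Q3→T4; Q4→T2; Q5→T4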